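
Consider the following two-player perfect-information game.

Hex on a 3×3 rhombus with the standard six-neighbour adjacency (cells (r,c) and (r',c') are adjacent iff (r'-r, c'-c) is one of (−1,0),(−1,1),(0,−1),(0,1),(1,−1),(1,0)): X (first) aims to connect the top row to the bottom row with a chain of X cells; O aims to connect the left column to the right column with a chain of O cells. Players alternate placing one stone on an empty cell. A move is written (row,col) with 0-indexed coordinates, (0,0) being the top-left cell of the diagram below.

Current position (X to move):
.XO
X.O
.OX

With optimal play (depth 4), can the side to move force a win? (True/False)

p1 X@[.XO/X.O/.OX]: (0,0)[XXO/X.O/.OX]-1 (1,1)[.XO/XXO/.OX]-1 (2,0)[.XO/X.O/XOX]+1*
p2 O@[.XO/X.O/XOX] terminal -1; root [.XO/X.O/.OX] d4

X winning at [.XO/X.O/.OX]: True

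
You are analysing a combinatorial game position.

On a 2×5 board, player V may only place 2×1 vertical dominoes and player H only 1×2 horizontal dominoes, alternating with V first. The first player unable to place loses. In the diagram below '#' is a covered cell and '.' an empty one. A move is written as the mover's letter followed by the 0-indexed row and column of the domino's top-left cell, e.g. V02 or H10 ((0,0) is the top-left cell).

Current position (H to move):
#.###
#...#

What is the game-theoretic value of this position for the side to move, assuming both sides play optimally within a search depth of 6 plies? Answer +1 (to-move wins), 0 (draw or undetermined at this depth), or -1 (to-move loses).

value(#.###/#...#, H) = +1

p1 H@[#.###/#...#]: H11[#.###/###.#]+1* H12[#.###/#.###]-1
p2 V@[#.###/###.#] terminal -1; root [#.###/#...#] d6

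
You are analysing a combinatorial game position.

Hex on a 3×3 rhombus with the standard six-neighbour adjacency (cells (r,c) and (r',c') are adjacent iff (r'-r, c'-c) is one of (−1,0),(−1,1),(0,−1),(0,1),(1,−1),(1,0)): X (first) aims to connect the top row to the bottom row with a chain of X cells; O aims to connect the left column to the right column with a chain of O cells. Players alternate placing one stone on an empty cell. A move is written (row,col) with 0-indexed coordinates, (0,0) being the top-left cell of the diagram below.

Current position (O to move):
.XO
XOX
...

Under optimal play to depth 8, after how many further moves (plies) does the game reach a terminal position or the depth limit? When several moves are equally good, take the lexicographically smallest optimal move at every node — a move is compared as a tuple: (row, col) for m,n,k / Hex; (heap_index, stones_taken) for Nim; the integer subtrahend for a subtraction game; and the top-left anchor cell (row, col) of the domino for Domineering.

PV length from [.XO/XOX/...]: 1 ply

p1 O@[.XO/XOX/...]: (0,0)[OXO/XOX/...]-1 (2,0)[.XO/XOX/O..]+1* (2,1)[.XO/XOX/.O.]-1 (2,2)[.XO/XOX/..O]-1
p2 X@[.XO/XOX/O..] terminal -1; root [.XO/XOX/...] d8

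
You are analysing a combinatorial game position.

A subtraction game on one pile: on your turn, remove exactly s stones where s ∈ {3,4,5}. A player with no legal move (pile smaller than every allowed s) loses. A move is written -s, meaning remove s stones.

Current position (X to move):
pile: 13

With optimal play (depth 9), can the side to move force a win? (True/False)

X winning at [13]: True

[13] X move#1: -3:+1/10*, -4:+1/9, -5:+1/8
[10] O move#2: -3:-1/7*, -4:-1/6, -5:-1/5
[7] X move#3: -3:-1/4, -4:-1/3, -5:+1/2*
[2] end (terminal -1, O#4); searched 13 to 9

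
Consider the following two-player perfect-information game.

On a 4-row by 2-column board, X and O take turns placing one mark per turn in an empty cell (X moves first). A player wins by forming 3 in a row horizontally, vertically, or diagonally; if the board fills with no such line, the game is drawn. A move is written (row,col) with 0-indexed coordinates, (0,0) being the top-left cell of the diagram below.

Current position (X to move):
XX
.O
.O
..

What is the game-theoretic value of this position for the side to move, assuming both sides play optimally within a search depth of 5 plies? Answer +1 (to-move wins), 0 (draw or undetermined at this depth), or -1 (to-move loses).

value(XX/.O/.O/.., X) = 0

ply 1, X at XX/.O/.O/.. | (1,0)=-1→XX/XO/.O/..; (2,0)=-1→XX/.O/XO/..; (3,0)=-1→XX/.O/.O/X.; (3,1)=+0→XX/.O/.O/.X*
ply 2, O at XX/.O/.O/.X | (1,0)=+0→XX/OO/.O/.X*; (2,0)=+0→XX/.O/OO/.X; (3,0)=+0→XX/.O/.O/OX
ply 3, X at XX/OO/.O/.X | (2,0)=+0→XX/OO/XO/.X*; (3,0)=+0→XX/OO/.O/XX
ply 4, O at XX/OO/XO/.X | (3,0)=+0→XX/OO/XO/OX*
ply 5: XX/OO/XO/OX is terminal +0 (X); from XX/.O/.O/.. depth 5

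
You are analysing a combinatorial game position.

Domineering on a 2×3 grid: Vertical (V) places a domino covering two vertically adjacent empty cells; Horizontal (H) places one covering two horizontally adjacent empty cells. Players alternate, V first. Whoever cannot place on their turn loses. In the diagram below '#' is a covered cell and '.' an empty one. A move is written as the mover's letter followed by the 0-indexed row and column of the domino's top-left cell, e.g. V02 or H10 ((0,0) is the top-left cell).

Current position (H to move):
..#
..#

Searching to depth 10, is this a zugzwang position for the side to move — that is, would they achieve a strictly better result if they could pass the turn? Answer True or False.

ply 1, H at ..#/..# | H00=+1→###/..#*; H10=+1→..#/###
ply 2: ###/..# is terminal -1 (V); from ..#/..# depth 10
pass branch (V moves first from the same position):
  | ply 1, V at ..#/..# | V00=+1→#.#/#.#*; V01=+1→.##/.##
  | ply 2: #.#/#.# is terminal -1 (H); from ..#/..# depth 10
H moving scores +1; H passing scores -1

zugzwang(..#/..#, H) = False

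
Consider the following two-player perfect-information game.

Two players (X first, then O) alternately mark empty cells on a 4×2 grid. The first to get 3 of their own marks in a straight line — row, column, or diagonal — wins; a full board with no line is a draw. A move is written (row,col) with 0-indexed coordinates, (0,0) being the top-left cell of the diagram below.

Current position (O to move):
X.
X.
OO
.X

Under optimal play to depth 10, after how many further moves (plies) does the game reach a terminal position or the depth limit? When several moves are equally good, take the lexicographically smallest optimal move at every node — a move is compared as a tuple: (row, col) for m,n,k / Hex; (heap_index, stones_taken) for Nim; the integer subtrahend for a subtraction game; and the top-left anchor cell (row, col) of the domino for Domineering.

PV length from [X./X./OO/.X]: 3 plies

ply 1, O at X./X./OO/.X | (0,1)=+0→XO/X./OO/.X*; (1,1)=+0→X./XO/OO/.X; (3,0)=+0→X./X./OO/OX
ply 2, X at XO/X./OO/.X | (1,1)=+0→XO/XX/OO/.X*; (3,0)=-1→XO/X./OO/XX
ply 3, O at XO/XX/OO/.X | (3,0)=+0→XO/XX/OO/OX*
ply 4: XO/XX/OO/OX is terminal +0 (X); from X./X./OO/.X depth 10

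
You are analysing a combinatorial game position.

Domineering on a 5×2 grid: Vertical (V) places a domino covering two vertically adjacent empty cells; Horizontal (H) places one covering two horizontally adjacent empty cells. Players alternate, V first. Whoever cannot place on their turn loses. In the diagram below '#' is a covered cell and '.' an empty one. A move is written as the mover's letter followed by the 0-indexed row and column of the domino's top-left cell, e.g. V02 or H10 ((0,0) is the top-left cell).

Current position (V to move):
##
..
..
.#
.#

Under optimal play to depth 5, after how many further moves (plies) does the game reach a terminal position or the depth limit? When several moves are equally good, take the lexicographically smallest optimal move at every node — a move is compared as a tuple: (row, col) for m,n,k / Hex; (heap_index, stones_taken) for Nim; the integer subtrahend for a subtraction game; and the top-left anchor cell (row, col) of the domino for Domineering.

PV length from [##/../../.#/.#]: 1 ply

ply 1, V at ##/../../.#/.# | V10=+1→##/#./#./.#/.#*; V11=+1→##/.#/.#/.#/.#; V20=-1→##/../#./##/.#; V30=-1→##/../../##/##
ply 2: ##/#./#./.#/.# is terminal -1 (H); from ##/../../.#/.# depth 5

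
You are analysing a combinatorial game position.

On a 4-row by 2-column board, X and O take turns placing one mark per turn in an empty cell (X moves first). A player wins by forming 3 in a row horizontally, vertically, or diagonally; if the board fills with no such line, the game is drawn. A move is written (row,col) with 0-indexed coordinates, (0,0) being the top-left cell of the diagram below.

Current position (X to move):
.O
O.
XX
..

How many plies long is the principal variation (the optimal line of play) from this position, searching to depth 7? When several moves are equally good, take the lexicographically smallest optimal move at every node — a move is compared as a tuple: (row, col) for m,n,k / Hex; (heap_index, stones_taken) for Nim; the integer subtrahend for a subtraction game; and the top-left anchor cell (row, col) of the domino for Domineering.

ply 1, X at .O/O./XX/.. | (0,0)=+0→XO/O./XX/..*; (1,1)=+0→.O/OX/XX/..; (3,0)=+0→.O/O./XX/X.; (3,1)=+0→.O/O./XX/.X
ply 2, O at XO/O./XX/.. | (1,1)=+0→XO/OO/XX/..*; (3,0)=+0→XO/O./XX/O.; (3,1)=+0→XO/O./XX/.O
ply 3, X at XO/OO/XX/.. | (3,0)=+0→XO/OO/XX/X.*; (3,1)=+0→XO/OO/XX/.X
ply 4, O at XO/OO/XX/X. | (3,1)=+0→XO/OO/XX/XO*
ply 5: XO/OO/XX/XO is terminal +0 (X); from .O/O./XX/.. depth 7

PV length from [.O/O./XX/..]: 4 plies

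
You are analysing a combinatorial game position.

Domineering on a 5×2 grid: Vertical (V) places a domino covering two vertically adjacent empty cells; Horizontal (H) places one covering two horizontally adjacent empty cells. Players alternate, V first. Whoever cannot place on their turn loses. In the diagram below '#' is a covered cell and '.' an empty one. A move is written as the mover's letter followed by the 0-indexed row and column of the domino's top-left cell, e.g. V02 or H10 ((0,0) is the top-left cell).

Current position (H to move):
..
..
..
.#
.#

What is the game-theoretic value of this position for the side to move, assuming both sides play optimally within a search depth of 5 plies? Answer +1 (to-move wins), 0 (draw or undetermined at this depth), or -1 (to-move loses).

value(../../../.#/.#, H) = +1

[../../../.#/.#] H move#1: H00:-1/##/../../.#/.#, H10:+1/../##/../.#/.#*, H20:-1/../../##/.#/.#
[../##/../.#/.#] V move#2: V20:-1/../##/#./##/.#*, V30:-1/../##/../##/##
[../##/#./##/.#] H move#3: H00:+1/##/##/#./##/.#*
[##/##/#./##/.#] end (terminal -1, V#4); searched ../../../.#/.# to 5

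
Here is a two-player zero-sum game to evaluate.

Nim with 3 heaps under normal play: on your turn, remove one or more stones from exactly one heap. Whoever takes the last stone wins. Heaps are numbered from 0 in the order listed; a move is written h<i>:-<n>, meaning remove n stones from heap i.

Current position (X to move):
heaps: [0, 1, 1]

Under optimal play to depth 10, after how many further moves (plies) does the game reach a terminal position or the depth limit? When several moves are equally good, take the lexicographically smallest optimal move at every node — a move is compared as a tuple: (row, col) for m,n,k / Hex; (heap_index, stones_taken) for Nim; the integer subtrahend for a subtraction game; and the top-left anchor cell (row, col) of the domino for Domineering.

PV length from [(0,1,1)]: 2 plies

p1 X@[(0,1,1)]: h1:-1[(0,0,1)]-1* h2:-1[(0,1,0)]-1
p2 O@[(0,0,1)]: h2:-1[(0,0,0)]+1*
p3 X@[(0,0,0)] terminal -1; root [(0,1,1)] d10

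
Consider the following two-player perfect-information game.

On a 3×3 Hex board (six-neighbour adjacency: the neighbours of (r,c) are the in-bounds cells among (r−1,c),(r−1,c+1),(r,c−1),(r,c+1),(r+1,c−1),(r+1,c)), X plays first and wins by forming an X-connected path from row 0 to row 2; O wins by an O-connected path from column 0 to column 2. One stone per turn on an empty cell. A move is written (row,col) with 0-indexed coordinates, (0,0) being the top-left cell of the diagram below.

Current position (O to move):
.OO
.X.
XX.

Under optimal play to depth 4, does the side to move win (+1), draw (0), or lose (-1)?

value(.OO/.X./XX., O) = +1

p1 O@[.OO/.X./XX.]: (0,0)[OOO/.X./XX.]+1* (1,0)[.OO/OX./XX.]+1 (1,2)[.OO/.XO/XX.]+1 (2,2)[.OO/.X./XXO]+1
p2 X@[OOO/.X./XX.] terminal -1; root [.OO/.X./XX.] d4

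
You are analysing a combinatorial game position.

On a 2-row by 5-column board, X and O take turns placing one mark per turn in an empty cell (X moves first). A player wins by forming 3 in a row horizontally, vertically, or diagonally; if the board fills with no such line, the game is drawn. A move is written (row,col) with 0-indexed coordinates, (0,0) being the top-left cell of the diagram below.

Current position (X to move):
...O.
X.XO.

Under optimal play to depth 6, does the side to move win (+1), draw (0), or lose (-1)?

value(...O./X.XO., X) = +1

[...O./X.XO.] X move#1: (0,0):+0/X..O./X.XO., (0,1):+0/.X.O./X.XO., (0,2):+0/..XO./X.XO., (0,4):+0/...OX/X.XO., (1,1):+1/...O./XXXO.*, (1,4):+0/...O./X.XOX
[...O./XXXO.] end (terminal -1, O#2); searched ...O./X.XO. to 6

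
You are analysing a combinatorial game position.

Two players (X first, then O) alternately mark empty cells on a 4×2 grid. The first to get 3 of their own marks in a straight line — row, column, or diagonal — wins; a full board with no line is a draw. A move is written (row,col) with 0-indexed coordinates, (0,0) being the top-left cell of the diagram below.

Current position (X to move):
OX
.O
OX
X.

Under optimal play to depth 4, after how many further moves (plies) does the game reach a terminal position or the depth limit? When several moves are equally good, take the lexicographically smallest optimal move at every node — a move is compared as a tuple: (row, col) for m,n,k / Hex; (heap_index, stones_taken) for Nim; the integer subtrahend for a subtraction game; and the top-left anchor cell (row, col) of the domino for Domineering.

PV length from [OX/.O/OX/X.]: 2 plies

ply 1, X at OX/.O/OX/X. | (1,0)=+0→OX/XO/OX/X.*; (3,1)=-1→OX/.O/OX/XX
ply 2, O at OX/XO/OX/X. | (3,1)=+0→OX/XO/OX/XO*
ply 3: OX/XO/OX/XO is terminal +0 (X); from OX/.O/OX/X. depth 4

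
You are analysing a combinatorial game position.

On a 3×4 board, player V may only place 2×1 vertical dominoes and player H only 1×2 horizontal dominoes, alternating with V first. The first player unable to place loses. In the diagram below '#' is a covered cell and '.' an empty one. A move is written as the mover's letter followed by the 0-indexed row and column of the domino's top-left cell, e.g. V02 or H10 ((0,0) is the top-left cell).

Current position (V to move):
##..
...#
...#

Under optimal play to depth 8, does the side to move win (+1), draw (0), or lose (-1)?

value(##../...#/...#, V) = +1

ply 1, V at ##../...#/...# | V02=-1→###./..##/...#; V10=-1→##../#..#/#..#; V11=+1→##../.#.#/.#.#*; V12=-1→##../..##/..##
ply 2, H at ##../.#.#/.#.# | H02=-1→####/.#.#/.#.#*
ply 3, V at ####/.#.#/.#.# | V10=+1→####/##.#/##.#*; V12=+1→####/.###/.###
ply 4: ####/##.#/##.# is terminal -1 (H); from ##../...#/...# depth 8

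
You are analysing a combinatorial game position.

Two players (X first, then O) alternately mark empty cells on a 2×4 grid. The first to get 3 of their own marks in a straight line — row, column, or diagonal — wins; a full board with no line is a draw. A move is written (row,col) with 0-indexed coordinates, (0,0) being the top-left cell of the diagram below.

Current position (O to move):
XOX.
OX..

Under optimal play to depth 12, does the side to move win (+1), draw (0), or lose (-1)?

value(XOX./OX.., O) = 0

ply 1, O at XOX./OX.. | (0,3)=+0→XOXO/OX..*; (1,2)=+0→XOX./OXO.; (1,3)=+0→XOX./OX.O
ply 2, X at XOXO/OX.. | (1,2)=+0→XOXO/OXX.*; (1,3)=+0→XOXO/OX.X
ply 3, O at XOXO/OXX. | (1,3)=+0→XOXO/OXXO*
ply 4: XOXO/OXXO is terminal +0 (X); from XOX./OX.. depth 12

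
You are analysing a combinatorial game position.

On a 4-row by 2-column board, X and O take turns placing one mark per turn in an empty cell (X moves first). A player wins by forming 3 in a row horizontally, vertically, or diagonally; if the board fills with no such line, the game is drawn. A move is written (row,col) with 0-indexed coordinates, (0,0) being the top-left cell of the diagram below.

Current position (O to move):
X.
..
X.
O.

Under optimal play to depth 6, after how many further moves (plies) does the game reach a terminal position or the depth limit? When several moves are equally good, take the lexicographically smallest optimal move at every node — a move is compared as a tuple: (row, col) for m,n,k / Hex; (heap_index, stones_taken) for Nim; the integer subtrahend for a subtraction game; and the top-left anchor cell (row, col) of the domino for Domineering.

PV length from [X./../X./O.]: 5 plies

p1 O@[X./../X./O.]: (0,1)[XO/../X./O.]-1 (1,0)[X./O./X./O.]+0* (1,1)[X./.O/X./O.]-1 (2,1)[X./../XO/O.]-1 (3,1)[X./../X./OO]-1
p2 X@[X./O./X./O.]: (0,1)[XX/O./X./O.]+0* (1,1)[X./OX/X./O.]+0 (2,1)[X./O./XX/O.]+0 (3,1)[X./O./X./OX]+0
p3 O@[XX/O./X./O.]: (1,1)[XX/OO/X./O.]+0* (2,1)[XX/O./XO/O.]+0 (3,1)[XX/O./X./OO]+0
p4 X@[XX/OO/X./O.]: (2,1)[XX/OO/XX/O.]+0* (3,1)[XX/OO/X./OX]+0
p5 O@[XX/OO/XX/O.]: (3,1)[XX/OO/XX/OO]+0*
p6 X@[XX/OO/XX/OO] terminal +0; root [X./../X./O.] d6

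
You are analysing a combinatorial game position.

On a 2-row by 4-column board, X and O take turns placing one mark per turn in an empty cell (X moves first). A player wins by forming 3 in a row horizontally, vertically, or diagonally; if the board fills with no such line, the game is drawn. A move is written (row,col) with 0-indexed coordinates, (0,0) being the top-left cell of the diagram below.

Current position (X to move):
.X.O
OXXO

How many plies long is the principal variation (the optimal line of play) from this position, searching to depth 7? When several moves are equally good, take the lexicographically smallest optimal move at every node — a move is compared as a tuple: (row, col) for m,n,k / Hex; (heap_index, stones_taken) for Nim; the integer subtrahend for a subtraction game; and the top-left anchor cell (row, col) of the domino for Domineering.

[.X.O/OXXO] X move#1: (0,0):+0/XX.O/OXXO*, (0,2):+0/.XXO/OXXO
[XX.O/OXXO] O move#2: (0,2):+0/XXOO/OXXO*
[XXOO/OXXO] end (terminal +0, X#3); searched .X.O/OXXO to 7

PV length from [.X.O/OXXO]: 2 plies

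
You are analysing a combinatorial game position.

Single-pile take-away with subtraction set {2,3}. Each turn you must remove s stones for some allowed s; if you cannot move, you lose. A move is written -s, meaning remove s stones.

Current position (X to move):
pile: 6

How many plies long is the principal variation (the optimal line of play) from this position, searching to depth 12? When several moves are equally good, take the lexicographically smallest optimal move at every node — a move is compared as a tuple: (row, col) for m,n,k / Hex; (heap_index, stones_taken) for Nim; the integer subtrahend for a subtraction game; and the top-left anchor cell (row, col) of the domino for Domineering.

[6] X move#1: -2:-1/4*, -3:-1/3
[4] O move#2: -2:-1/2, -3:+1/1*
[1] end (terminal -1, X#3); searched 6 to 12

PV length from [6]: 2 plies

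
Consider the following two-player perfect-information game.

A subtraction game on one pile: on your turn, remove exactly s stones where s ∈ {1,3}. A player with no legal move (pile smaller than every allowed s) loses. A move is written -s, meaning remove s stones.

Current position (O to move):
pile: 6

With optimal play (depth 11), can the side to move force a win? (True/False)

p1 O@[6]: -1[5]-1* -3[3]-1
p2 X@[5]: -1[4]+1* -3[2]+1
p3 O@[4]: -1[3]-1* -3[1]-1
p4 X@[3]: -1[2]+1* -3[0]+1
p5 O@[2]: -1[1]-1*
p6 X@[1]: -1[0]+1*
p7 O@[0] terminal -1; root [6] d11

O winning at [6]: False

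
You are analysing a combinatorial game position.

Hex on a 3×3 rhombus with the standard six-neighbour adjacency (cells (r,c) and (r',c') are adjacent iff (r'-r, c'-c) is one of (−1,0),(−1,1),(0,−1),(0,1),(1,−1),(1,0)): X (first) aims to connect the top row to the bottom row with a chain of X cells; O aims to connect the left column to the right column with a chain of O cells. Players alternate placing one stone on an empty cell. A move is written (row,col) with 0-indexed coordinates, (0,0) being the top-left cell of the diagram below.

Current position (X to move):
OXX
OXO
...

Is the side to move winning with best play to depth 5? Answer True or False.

[OXX/OXO/...] X move#1: (2,0):+1/OXX/OXO/X..*, (2,1):+1/OXX/OXO/.X., (2,2):+1/OXX/OXO/..X
[OXX/OXO/X..] end (terminal -1, O#2); searched OXX/OXO/... to 5

X winning at [OXX/OXO/...]: True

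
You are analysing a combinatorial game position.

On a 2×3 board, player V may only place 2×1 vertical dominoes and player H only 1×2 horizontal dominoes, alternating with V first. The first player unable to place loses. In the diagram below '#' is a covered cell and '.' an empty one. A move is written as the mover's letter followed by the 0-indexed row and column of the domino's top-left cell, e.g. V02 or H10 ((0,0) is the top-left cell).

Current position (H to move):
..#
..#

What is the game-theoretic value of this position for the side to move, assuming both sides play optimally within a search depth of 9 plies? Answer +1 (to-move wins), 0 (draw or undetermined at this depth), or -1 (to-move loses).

value(..#/..#, H) = +1

p1 H@[..#/..#]: H00[###/..#]+1* H10[..#/###]+1
p2 V@[###/..#] terminal -1; root [..#/..#] d9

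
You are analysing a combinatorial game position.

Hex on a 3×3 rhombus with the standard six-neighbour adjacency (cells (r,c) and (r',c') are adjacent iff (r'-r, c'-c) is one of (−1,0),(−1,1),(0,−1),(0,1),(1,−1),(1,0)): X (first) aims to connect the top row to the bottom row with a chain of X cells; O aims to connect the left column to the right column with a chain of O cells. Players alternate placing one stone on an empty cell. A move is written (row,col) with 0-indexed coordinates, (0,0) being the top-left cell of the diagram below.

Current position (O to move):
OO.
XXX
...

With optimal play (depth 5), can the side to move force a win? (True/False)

O winning at [OO./XXX/...]: True

ply 1, O at OO./XXX/... | (0,2)=+1→OOO/XXX/...*; (2,0)=-1→OO./XXX/O..; (2,1)=-1→OO./XXX/.O.; (2,2)=-1→OO./XXX/..O
ply 2: OOO/XXX/... is terminal -1 (X); from OO./XXX/... depth 5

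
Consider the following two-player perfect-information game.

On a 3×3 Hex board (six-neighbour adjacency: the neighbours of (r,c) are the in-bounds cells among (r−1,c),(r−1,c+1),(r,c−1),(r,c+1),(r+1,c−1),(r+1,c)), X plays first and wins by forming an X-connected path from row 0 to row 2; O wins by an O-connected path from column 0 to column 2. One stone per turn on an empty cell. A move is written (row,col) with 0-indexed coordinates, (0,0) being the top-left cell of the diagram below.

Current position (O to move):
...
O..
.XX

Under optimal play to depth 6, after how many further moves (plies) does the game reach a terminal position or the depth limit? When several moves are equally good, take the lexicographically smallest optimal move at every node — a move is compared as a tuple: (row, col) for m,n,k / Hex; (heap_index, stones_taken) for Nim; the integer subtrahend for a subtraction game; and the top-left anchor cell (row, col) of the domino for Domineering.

PV length from [.../O../.XX]: 3 plies

[.../O../.XX] O move#1: (0,0):-1/O../O../.XX, (0,1):-1/.O./O../.XX, (0,2):+1/..O/O../.XX*, (1,1):+1/.../OO./.XX, (1,2):-1/.../O.O/.XX, (2,0):-1/.../O../OXX
[..O/O../.XX] X move#2: (0,0):-1/X.O/O../.XX*, (0,1):-1/.XO/O../.XX, (1,1):-1/..O/OX./.XX, (1,2):-1/..O/O.X/.XX, (2,0):-1/..O/O../XXX
[X.O/O../.XX] O move#3: (0,1):+1/XOO/O../.XX*, (1,1):+1/X.O/OO./.XX, (1,2):+1/X.O/O.O/.XX, (2,0):+1/X.O/O../OXX
[XOO/O../.XX] end (terminal -1, X#4); searched .../O../.XX to 6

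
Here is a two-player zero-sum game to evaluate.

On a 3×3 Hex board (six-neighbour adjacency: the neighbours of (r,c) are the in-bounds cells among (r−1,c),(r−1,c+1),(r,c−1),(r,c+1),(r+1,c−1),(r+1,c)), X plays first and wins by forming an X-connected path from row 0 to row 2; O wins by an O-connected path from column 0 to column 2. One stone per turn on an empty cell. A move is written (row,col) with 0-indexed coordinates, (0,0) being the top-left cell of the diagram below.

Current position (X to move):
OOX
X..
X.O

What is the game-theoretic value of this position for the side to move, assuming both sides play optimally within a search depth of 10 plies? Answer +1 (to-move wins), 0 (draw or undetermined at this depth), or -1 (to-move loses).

value(OOX/X../X.O, X) = +1

[OOX/X../X.O] X move#1: (1,1):+1/OOX/XX./X.O*, (1,2):+1/OOX/X.X/X.O, (2,1):+1/OOX/X../XXO
[OOX/XX./X.O] end (terminal -1, O#2); searched OOX/X../X.O to 10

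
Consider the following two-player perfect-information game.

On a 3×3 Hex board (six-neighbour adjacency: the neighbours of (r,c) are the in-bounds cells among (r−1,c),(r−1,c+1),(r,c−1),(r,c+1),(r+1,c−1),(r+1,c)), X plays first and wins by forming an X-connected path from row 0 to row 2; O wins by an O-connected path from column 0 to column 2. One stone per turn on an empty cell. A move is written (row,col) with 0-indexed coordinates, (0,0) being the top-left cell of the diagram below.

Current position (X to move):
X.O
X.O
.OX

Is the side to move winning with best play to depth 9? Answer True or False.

p1 X@[X.O/X.O/.OX]: (0,1)[XXO/X.O/.OX]-1 (1,1)[X.O/XXO/.OX]-1 (2,0)[X.O/X.O/XOX]+1*
p2 O@[X.O/X.O/XOX] terminal -1; root [X.O/X.O/.OX] d9

X winning at [X.O/X.O/.OX]: True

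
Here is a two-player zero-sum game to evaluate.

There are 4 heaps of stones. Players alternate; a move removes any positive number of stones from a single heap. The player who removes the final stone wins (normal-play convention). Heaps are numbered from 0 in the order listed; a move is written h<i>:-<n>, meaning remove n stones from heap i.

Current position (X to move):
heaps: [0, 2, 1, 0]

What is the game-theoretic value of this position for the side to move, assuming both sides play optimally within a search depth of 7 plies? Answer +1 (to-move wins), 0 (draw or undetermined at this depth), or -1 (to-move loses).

p1 X@[(0,2,1,0)]: h1:-1[(0,1,1,0)]+1* h1:-2[(0,0,1,0)]-1 h2:-1[(0,2,0,0)]-1
p2 O@[(0,1,1,0)]: h1:-1[(0,0,1,0)]-1* h2:-1[(0,1,0,0)]-1
p3 X@[(0,0,1,0)]: h2:-1[(0,0,0,0)]+1*
p4 O@[(0,0,0,0)] terminal -1; root [(0,2,1,0)] d7

value((0,2,1,0), X) = +1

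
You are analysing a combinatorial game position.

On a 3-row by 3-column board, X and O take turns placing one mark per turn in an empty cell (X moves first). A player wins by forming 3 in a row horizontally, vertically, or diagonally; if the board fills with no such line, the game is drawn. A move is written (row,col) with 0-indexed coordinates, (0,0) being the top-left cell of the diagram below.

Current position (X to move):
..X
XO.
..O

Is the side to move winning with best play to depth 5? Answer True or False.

X winning at [..X/XO./..O]: True

p1 X@[..X/XO./..O]: (0,0)[X.X/XO./..O]+1* (0,1)[.XX/XO./..O]-1 (1,2)[..X/XOX/..O]-1 (2,0)[..X/XO./X.O]-1 (2,1)[..X/XO./.XO]-1
p2 O@[X.X/XO./..O]: (0,1)[XOX/XO./..O]-1* (1,2)[X.X/XOO/..O]-1 (2,0)[X.X/XO./O.O]-1 (2,1)[X.X/XO./.OO]-1
p3 X@[XOX/XO./..O]: (1,2)[XOX/XOX/..O]-1 (2,0)[XOX/XO./X.O]+1* (2,1)[XOX/XO./.XO]+0
p4 O@[XOX/XO./X.O] terminal -1; root [..X/XO./..O] d5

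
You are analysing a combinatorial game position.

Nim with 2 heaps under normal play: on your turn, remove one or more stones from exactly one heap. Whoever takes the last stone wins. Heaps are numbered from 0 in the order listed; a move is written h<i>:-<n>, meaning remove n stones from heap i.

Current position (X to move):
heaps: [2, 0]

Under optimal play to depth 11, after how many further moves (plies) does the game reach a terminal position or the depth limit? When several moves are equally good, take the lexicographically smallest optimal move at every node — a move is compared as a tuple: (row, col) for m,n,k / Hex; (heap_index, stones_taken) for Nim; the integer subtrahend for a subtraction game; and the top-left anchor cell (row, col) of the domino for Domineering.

ply 1, X at (2,0) | h0:-1=-1→(1,0); h0:-2=+1→(0,0)*
ply 2: (0,0) is terminal -1 (O); from (2,0) depth 11

PV length from [(2,0)]: 1 ply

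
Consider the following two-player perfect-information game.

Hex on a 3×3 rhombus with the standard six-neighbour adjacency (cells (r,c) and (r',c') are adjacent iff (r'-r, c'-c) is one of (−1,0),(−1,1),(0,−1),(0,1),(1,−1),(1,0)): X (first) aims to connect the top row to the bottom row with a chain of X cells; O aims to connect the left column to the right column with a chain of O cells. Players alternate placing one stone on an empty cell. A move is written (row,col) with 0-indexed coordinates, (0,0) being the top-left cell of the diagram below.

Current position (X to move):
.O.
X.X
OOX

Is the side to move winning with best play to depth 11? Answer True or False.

ply 1, X at .O./X.X/OOX | (0,0)=+1→XO./X.X/OOX*; (0,2)=+1→.OX/X.X/OOX; (1,1)=+1→.O./XXX/OOX
ply 2, O at XO./X.X/OOX | (0,2)=-1→XOO/X.X/OOX*; (1,1)=-1→XO./XOX/OOX
ply 3, X at XOO/X.X/OOX | (1,1)=+1→XOO/XXX/OOX*
ply 4: XOO/XXX/OOX is terminal -1 (O); from .O./X.X/OOX depth 11

X winning at [.O./X.X/OOX]: True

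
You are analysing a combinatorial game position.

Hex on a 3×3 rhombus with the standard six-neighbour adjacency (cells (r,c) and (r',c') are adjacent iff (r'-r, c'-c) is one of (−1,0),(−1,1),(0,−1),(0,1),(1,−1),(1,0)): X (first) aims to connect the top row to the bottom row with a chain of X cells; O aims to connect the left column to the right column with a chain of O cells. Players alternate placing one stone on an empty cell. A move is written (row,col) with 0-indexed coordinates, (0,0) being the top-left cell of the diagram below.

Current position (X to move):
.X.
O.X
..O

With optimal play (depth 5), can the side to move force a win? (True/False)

X winning at [.X./O.X/..O]: True

ply 1, X at .X./O.X/..O | (0,0)=-1→XX./O.X/..O; (0,2)=-1→.XX/O.X/..O; (1,1)=+1→.X./OXX/..O*; (2,0)=-1→.X./O.X/X.O; (2,1)=+1→.X./O.X/.XO
ply 2, O at .X./OXX/..O | (0,0)=-1→OX./OXX/..O*; (0,2)=-1→.XO/OXX/..O; (2,0)=-1→.X./OXX/O.O; (2,1)=-1→.X./OXX/.OO
ply 3, X at OX./OXX/..O | (0,2)=+1→OXX/OXX/..O*; (2,0)=+1→OX./OXX/X.O; (2,1)=+1→OX./OXX/.XO
ply 4, O at OXX/OXX/..O | (2,0)=-1→OXX/OXX/O.O*; (2,1)=-1→OXX/OXX/.OO
ply 5, X at OXX/OXX/O.O | (2,1)=+1→OXX/OXX/OXO*
ply 6: OXX/OXX/OXO is terminal -1 (O); from .X./O.X/..O depth 5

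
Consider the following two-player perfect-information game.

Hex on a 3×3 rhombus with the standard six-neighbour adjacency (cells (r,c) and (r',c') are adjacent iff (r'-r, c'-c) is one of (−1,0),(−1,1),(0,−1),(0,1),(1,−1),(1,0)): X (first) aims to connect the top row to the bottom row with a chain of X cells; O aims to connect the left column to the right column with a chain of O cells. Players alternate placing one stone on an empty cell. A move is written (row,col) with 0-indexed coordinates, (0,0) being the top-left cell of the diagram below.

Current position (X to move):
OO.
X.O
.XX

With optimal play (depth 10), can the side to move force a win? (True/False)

ply 1, X at OO./X.O/.XX | (0,2)=-1→OOX/X.O/.XX*; (1,1)=-1→OO./XXO/.XX; (2,0)=-1→OO./X.O/XXX
ply 2, O at OOX/X.O/.XX | (1,1)=+1→OOX/XOO/.XX*; (2,0)=-1→OOX/X.O/OXX
ply 3: OOX/XOO/.XX is terminal -1 (X); from OO./X.O/.XX depth 10

X winning at [OO./X.O/.XX]: False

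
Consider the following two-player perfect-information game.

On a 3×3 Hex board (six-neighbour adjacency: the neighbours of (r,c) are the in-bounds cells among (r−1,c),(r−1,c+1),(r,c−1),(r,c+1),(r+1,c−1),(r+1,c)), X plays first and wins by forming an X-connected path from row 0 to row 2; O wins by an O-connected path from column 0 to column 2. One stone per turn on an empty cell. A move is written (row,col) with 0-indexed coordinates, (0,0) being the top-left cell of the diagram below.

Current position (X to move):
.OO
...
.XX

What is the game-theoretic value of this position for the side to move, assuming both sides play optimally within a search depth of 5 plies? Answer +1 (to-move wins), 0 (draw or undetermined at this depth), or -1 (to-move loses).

ply 1, X at .OO/.../.XX | (0,0)=-1→XOO/.../.XX*; (1,0)=-1→.OO/X../.XX; (1,1)=-1→.OO/.X./.XX; (1,2)=-1→.OO/..X/.XX; (2,0)=-1→.OO/.../XXX
ply 2, O at XOO/.../.XX | (1,0)=+1→XOO/O../.XX*; (1,1)=+1→XOO/.O./.XX; (1,2)=-1→XOO/..O/.XX; (2,0)=+1→XOO/.../OXX
ply 3: XOO/O../.XX is terminal -1 (X); from .OO/.../.XX depth 5

value(.OO/.../.XX, X) = -1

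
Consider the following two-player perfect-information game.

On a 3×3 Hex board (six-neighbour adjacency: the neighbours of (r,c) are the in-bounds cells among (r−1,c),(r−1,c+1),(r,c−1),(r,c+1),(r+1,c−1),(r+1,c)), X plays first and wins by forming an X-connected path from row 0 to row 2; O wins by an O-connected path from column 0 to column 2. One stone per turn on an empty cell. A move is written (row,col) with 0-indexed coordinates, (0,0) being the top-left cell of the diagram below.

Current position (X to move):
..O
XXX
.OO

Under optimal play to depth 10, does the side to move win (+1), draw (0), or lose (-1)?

value(..O/XXX/.OO, X) = +1

[..O/XXX/.OO] X move#1: (0,0):-1/X.O/XXX/.OO, (0,1):-1/.XO/XXX/.OO, (2,0):+1/..O/XXX/XOO*
[..O/XXX/XOO] O move#2: (0,0):-1/O.O/XXX/XOO*, (0,1):-1/.OO/XXX/XOO
[O.O/XXX/XOO] X move#3: (0,1):+1/OXO/XXX/XOO*
[OXO/XXX/XOO] end (terminal -1, O#4); searched ..O/XXX/.OO to 10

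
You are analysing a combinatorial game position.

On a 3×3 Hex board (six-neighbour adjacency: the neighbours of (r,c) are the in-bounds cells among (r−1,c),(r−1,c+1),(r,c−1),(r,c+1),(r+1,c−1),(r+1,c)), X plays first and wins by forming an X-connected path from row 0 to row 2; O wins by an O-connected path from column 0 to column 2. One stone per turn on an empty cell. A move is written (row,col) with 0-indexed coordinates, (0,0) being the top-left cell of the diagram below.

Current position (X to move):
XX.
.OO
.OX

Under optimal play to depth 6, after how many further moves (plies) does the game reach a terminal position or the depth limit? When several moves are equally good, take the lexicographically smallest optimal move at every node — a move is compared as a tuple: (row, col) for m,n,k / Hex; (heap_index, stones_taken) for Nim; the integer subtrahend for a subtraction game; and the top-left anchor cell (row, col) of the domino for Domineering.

PV length from [XX./.OO/.OX]: 2 plies

ply 1, X at XX./.OO/.OX | (0,2)=-1→XXX/.OO/.OX*; (1,0)=-1→XX./XOO/.OX; (2,0)=-1→XX./.OO/XOX
ply 2, O at XXX/.OO/.OX | (1,0)=+1→XXX/OOO/.OX*; (2,0)=+1→XXX/.OO/OOX
ply 3: XXX/OOO/.OX is terminal -1 (X); from XX./.OO/.OX depth 6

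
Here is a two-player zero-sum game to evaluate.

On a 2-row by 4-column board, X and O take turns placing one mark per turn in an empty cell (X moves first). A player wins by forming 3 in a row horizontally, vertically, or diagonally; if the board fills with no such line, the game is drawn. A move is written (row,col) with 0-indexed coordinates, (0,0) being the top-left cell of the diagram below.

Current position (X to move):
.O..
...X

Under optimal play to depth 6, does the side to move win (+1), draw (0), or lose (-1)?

ply 1, X at .O../...X | (0,0)=+0→XO../...X*; (0,2)=+0→.OX./...X; (0,3)=+0→.O.X/...X; (1,0)=-1→.O../X..X; (1,1)=+0→.O../.X.X; (1,2)=+0→.O../..XX
ply 2, O at XO../...X | (0,2)=+0→XOO./...X*; (0,3)=+0→XO.O/...X; (1,0)=+0→XO../O..X; (1,1)=+0→XO../.O.X; (1,2)=+0→XO../..OX
ply 3, X at XOO./...X | (0,3)=+0→XOOX/...X*; (1,0)=-1→XOO./X..X; (1,1)=-1→XOO./.X.X; (1,2)=-1→XOO./..XX
ply 4, O at XOOX/...X | (1,0)=+0→XOOX/O..X*; (1,1)=+0→XOOX/.O.X; (1,2)=+0→XOOX/..OX
ply 5, X at XOOX/O..X | (1,1)=+0→XOOX/OX.X*; (1,2)=+0→XOOX/O.XX
ply 6, O at XOOX/OX.X | (1,2)=+0→XOOX/OXOX*
ply 7: XOOX/OXOX is terminal +0 (X); from .O../...X depth 6

value(.O../...X, X) = 0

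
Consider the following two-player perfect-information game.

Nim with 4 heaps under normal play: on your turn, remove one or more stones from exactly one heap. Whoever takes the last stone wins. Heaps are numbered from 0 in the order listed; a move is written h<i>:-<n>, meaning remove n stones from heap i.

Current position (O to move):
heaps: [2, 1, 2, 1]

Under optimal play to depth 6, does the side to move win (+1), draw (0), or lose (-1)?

value((2,1,2,1), O) = -1

p1 O@[(2,1,2,1)]: h0:-1[(1,1,2,1)]-1* h0:-2[(0,1,2,1)]-1 h1:-1[(2,0,2,1)]-1 h2:-1[(2,1,1,1)]-1 h2:-2[(2,1,0,1)]-1 h3:-1[(2,1,2,0)]-1
p2 X@[(1,1,2,1)]: h0:-1[(0,1,2,1)]-1 h1:-1[(1,0,2,1)]-1 h2:-1[(1,1,1,1)]+1* h2:-2[(1,1,0,1)]-1 h3:-1[(1,1,2,0)]-1
p3 O@[(1,1,1,1)]: h0:-1[(0,1,1,1)]-1* h1:-1[(1,0,1,1)]-1 h2:-1[(1,1,0,1)]-1 h3:-1[(1,1,1,0)]-1
p4 X@[(0,1,1,1)]: h1:-1[(0,0,1,1)]+1* h2:-1[(0,1,0,1)]+1 h3:-1[(0,1,1,0)]+1
p5 O@[(0,0,1,1)]: h2:-1[(0,0,0,1)]-1* h3:-1[(0,0,1,0)]-1
p6 X@[(0,0,0,1)]: h3:-1[(0,0,0,0)]+1*
p7 O@[(0,0,0,0)] terminal -1; root [(2,1,2,1)] d6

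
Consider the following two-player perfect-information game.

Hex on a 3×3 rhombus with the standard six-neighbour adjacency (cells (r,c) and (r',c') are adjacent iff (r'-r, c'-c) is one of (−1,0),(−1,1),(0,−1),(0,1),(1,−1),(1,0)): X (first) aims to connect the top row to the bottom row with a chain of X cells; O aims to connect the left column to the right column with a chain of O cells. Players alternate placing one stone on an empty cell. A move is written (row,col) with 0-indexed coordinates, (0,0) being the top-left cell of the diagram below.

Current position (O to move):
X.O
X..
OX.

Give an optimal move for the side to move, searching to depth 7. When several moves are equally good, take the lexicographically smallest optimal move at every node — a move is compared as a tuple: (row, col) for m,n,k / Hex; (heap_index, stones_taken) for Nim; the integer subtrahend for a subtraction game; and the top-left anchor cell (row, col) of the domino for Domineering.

[X.O/X../OX.] O move#1: (0,1):-1/XOO/X../OX., (1,1):+1/X.O/XO./OX.*, (1,2):-1/X.O/X.O/OX., (2,2):-1/X.O/X../OXO
[X.O/XO./OX.] end (terminal -1, X#2); searched X.O/X../OX. to 7

O's best at [X.O/X../OX.]: (1,1)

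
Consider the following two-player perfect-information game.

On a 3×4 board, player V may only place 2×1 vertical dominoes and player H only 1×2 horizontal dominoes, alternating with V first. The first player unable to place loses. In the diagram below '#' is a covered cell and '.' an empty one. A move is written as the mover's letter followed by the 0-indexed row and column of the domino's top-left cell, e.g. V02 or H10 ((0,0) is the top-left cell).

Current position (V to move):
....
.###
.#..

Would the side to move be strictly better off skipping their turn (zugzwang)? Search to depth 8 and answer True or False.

p1 V@[..../.###/.#..]: V00[#.../####/.#..]-1* V10[..../####/##..]-1
p2 H@[#.../####/.#..]: H01[###./####/.#..]+1* H02[#.##/####/.#..]+1 H22[#.../####/.###]+1
p3 V@[###./####/.#..] terminal -1; root [..../.###/.#..] d8
if V skipped the turn, H would face:
~ p1 H@[..../.###/.#..]: H00[##../.###/.#..]+1* H01[.##./.###/.#..]+1 H02[..##/.###/.#..]+1 H22[..../.###/.###]+1
~ p2 V@[##../.###/.#..]: V10[##../####/##..]-1*
~ p3 H@[##../####/##..]: H02[####/####/##..]+1* H22[##../####/####]+1
~ p4 V@[####/####/##..] terminal -1; root [..../.###/.#..] d8
compare (V): move=-1 vs pass=-1

zugzwang(..../.###/.#.., V) = False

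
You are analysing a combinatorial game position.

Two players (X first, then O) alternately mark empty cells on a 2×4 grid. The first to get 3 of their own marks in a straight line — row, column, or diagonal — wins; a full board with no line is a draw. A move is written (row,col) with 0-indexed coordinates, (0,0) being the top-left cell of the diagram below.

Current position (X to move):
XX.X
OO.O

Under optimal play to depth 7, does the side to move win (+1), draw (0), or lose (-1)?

ply 1, X at XX.X/OO.O | (0,2)=+1→XXXX/OO.O*; (1,2)=+0→XX.X/OOXO
ply 2: XXXX/OO.O is terminal -1 (O); from XX.X/OO.O depth 7

value(XX.X/OO.O, X) = +1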